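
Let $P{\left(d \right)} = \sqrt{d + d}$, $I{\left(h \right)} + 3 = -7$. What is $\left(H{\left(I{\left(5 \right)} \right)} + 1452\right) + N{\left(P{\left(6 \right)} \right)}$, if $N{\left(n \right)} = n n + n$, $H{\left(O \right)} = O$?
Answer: $1454 + 2 \sqrt{3} \approx 1457.5$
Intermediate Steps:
$I{\left(h \right)} = -10$ ($I{\left(h \right)} = -3 - 7 = -10$)
$P{\left(d \right)} = \sqrt{2} \sqrt{d}$ ($P{\left(d \right)} = \sqrt{2 d} = \sqrt{2} \sqrt{d}$)
$N{\left(n \right)} = n + n^{2}$ ($N{\left(n \right)} = n^{2} + n = n + n^{2}$)
$\left(H{\left(I{\left(5 \right)} \right)} + 1452\right) + N{\left(P{\left(6 \right)} \right)} = \left(-10 + 1452\right) + \sqrt{2} \sqrt{6} \left(1 + \sqrt{2} \sqrt{6}\right) = 1442 + 2 \sqrt{3} \left(1 + 2 \sqrt{3}\right)$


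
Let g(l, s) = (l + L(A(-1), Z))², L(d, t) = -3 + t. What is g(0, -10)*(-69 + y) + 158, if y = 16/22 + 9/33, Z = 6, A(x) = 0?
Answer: -454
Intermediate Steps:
y = 1 (y = 16*(1/22) + 9*(1/33) = 8/11 + 3/11 = 1)
g(l, s) = (3 + l)² (g(l, s) = (l + (-3 + 6))² = (l + 3)² = (3 + l)²)
g(0, -10)*(-69 + y) + 158 = (3 + 0)²*(-69 + 1) + 158 = 3²*(-68) + 158 = 9*(-68) + 158 = -612 + 158 = -454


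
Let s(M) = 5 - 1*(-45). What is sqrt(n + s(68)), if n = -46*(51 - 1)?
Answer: 15*I*sqrt(10) ≈ 47.434*I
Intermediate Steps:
n = -2300 (n = -46*50 = -2300)
s(M) = 50 (s(M) = 5 + 45 = 50)
sqrt(n + s(68)) = sqrt(-2300 + 50) = sqrt(-2250) = 15*I*sqrt(10)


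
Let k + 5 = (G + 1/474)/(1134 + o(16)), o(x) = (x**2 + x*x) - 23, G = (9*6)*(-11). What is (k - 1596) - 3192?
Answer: -3687546041/769302 ≈ -4793.4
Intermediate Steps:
G = -594 (G = 54*(-11) = -594)
o(x) = -23 + 2*x**2 (o(x) = (x**2 + x**2) - 23 = 2*x**2 - 23 = -23 + 2*x**2)
k = -4128065/769302 (k = -5 + (-594 + 1/474)/(1134 + (-23 + 2*16**2)) = -5 + (-594 + 1/474)/(1134 + (-23 + 2*256)) = -5 - 281555/(474*(1134 + (-23 + 512))) = -5 - 281555/(474*(1134 + 489)) = -5 - 281555/474/1623 = -5 - 281555/474*1/1623 = -5 - 281555/769302 = -4128065/769302 ≈ -5.3660)
(k - 1596) - 3192 = (-4128065/769302 - 1596) - 3192 = -1231934057/769302 - 3192 = -3687546041/769302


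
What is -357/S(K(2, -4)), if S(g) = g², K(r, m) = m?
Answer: -357/16 ≈ -22.313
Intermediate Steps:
-357/S(K(2, -4)) = -357/((-4)²) = -357/16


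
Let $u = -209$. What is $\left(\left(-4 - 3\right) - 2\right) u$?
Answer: $1881$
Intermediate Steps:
$\left(\left(-4 - 3\right) - 2\right) u = \left(\left(-4 - 3\right) - 2\right) \left(-209\right) = \left(-7 - 2\right) \left(-209\right) = \left(-9\right) \left(-209\right) = 1881$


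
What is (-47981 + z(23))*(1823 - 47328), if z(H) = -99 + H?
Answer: 2186833785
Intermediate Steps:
(-47981 + z(23))*(1823 - 47328) = (-47981 + (-99 + 23))*(1823 - 47328) = (-47981 - 76)*(-45505) = -48057*(-45505) = 2186833785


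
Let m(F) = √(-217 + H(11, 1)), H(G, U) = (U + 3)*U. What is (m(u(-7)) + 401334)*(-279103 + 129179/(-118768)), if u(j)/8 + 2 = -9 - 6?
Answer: -6651836995666761/59384 - 33148634283*I*√213/118768 ≈ -1.1201e+11 - 4.0734e+6*I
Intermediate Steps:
u(j) = -136 (u(j) = -16 + 8*(-9 - 6) = -16 + 8*(-15) = -16 - 120 = -136)
H(G, U) = U*(3 + U) (H(G, U) = (3 + U)*U = U*(3 + U))
m(F) = I*√213 (m(F) = √(-217 + 1*(3 + 1)) = √(-217 + 1*4) = √(-217 + 4) = √(-213) = I*√213)
(m(u(-7)) + 401334)*(-279103 + 129179/(-118768)) = (I*√213 + 401334)*(-279103 + 129179/(-118768)) = (401334 + I*√213)*(-279103 + 129179*(-1/118768)) = (401334 + I*√213)*(-279103 - 129179/118768) = (401334 + I*√213)*(-33148634283/118768) = -6651836995666761/59384 - 33148634283*I*√213/118768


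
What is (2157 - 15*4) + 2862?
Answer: 4959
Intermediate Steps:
(2157 - 15*4) + 2862 = (2157 - 1*60) + 2862 = (2157 - 60) + 2862 = 2097 + 2862 = 4959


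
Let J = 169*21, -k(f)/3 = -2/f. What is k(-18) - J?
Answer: -10648/3 ≈ -3549.3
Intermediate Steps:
k(f) = 6/f (k(f) = -(-6)/f = 6/f)
J = 3549
k(-18) - J = 6/(-18) - 1*3549 = 6*(-1/18) - 3549 = -1/3 - 3549 = -10648/3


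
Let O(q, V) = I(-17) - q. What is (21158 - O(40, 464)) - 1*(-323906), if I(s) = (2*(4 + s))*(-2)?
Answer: 345052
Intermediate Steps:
I(s) = -16 - 4*s (I(s) = (8 + 2*s)*(-2) = -16 - 4*s)
O(q, V) = 52 - q (O(q, V) = (-16 - 4*(-17)) - q = (-16 + 68) - q = 52 - q)
(21158 - O(40, 464)) - 1*(-323906) = (21158 - (52 - 1*40)) - 1*(-323906) = (21158 - (52 - 40)) + 323906 = (21158 - 1*12) + 323906 = (21158 - 12) + 323906 = 21146 + 323906 = 345052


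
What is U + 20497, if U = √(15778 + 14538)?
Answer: 20497 + 2*√7579 ≈ 20671.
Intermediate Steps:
U = 2*√7579 (U = √30316 = 2*√7579 ≈ 174.11)
U + 20497 = 2*√7579 + 20497 = 20497 + 2*√7579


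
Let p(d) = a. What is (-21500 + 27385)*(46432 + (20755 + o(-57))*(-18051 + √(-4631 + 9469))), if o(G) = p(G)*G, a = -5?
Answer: -2234808788080 + 123820400*√4838 ≈ -2.2262e+12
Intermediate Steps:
p(d) = -5
o(G) = -5*G
(-21500 + 27385)*(46432 + (20755 + o(-57))*(-18051 + √(-4631 + 9469))) = (-21500 + 27385)*(46432 + (20755 - 5*(-57))*(-18051 + √(-4631 + 9469))) = 5885*(46432 + (20755 + 285)*(-18051 + √4838)) = 5885*(46432 + 21040*(-18051 + √4838)) = 5885*(46432 + (-379793040 + 21040*√4838)) = 5885*(-379746608 + 21040*√4838) = -2234808788080 + 123820400*√4838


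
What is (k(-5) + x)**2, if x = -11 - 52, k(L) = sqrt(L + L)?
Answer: (63 - I*sqrt(10))**2 ≈ 3959.0 - 398.45*I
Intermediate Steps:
k(L) = sqrt(2)*sqrt(L) (k(L) = sqrt(2*L) = sqrt(2)*sqrt(L))
x = -63
(k(-5) + x)**2 = (sqrt(2)*sqrt(-5) - 63)**2 = (sqrt(2)*(I*sqrt(5)) - 63)**2 = (I*sqrt(10) - 63)**2 = (-63 + I*sqrt(10))**2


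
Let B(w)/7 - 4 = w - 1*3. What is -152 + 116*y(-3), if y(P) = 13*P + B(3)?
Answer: -1428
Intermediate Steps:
B(w) = 7 + 7*w (B(w) = 28 + 7*(w - 1*3) = 28 + 7*(w - 3) = 28 + 7*(-3 + w) = 28 + (-21 + 7*w) = 7 + 7*w)
y(P) = 28 + 13*P (y(P) = 13*P + (7 + 7*3) = 13*P + (7 + 21) = 13*P + 28 = 28 + 13*P)
-152 + 116*y(-3) = -152 + 116*(28 + 13*(-3)) = -152 + 116*(28 - 39) = -152 + 116*(-11) = -152 - 1276 = -1428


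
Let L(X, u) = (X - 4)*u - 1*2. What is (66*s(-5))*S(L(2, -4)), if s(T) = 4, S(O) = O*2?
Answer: 3168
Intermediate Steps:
L(X, u) = -2 + u*(-4 + X) (L(X, u) = (-4 + X)*u - 2 = u*(-4 + X) - 2 = -2 + u*(-4 + X))
S(O) = 2*O
(66*s(-5))*S(L(2, -4)) = (66*4)*(2*(-2 - 4*(-4) + 2*(-4))) = 264*(2*(-2 + 16 - 8)) = 264*(2*6) = 264*12 = 3168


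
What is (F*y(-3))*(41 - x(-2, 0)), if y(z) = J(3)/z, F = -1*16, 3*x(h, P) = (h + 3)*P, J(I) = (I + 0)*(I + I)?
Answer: 3936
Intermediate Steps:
J(I) = 2*I**2 (J(I) = I*(2*I) = 2*I**2)
x(h, P) = P*(3 + h)/3 (x(h, P) = ((h + 3)*P)/3 = ((3 + h)*P)/3 = (P*(3 + h))/3 = P*(3 + h)/3)
F = -16
y(z) = 18/z (y(z) = (2*3**2)/z = (2*9)/z = 18/z)
(F*y(-3))*(41 - x(-2, 0)) = (-288/(-3))*(41 - 0*(3 - 2)/3) = (-288*(-1)/3)*(41 - 0/3) = (-16*(-6))*(41 - 1*0) = 96*(41 + 0) = 96*41 = 3936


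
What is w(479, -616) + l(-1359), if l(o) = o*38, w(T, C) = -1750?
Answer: -53392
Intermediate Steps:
l(o) = 38*o
w(479, -616) + l(-1359) = -1750 + 38*(-1359) = -1750 - 51642 = -53392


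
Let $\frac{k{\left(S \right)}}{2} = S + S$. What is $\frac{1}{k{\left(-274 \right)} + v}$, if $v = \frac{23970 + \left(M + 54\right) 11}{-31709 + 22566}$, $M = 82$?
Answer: $- \frac{9143}{10046194} \approx -0.0009101$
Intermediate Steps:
$k{\left(S \right)} = 4 S$ ($k{\left(S \right)} = 2 \left(S + S\right) = 2 \cdot 2 S = 4 S$)
$v = - \frac{25466}{9143}$ ($v = \frac{23970 + \left(82 + 54\right) 11}{-31709 + 22566} = \frac{23970 + 136 \cdot 11}{-9143} = \left(23970 + 1496\right) \left(- \frac{1}{9143}\right) = 25466 \left(- \frac{1}{9143}\right) = - \frac{25466}{9143} \approx -2.7853$)
$\frac{1}{k{\left(-274 \right)} + v} = \frac{1}{4 \left(-274\right) - \frac{25466}{9143}} = \frac{1}{-1096 - \frac{25466}{9143}} = \frac{1}{- \frac{10046194}{9143}} = - \frac{9143}{10046194}$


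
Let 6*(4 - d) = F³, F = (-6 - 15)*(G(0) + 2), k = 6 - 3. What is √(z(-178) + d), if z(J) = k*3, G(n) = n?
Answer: √12361 ≈ 111.18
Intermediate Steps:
k = 3
z(J) = 9 (z(J) = 3*3 = 9)
F = -42 (F = (-6 - 15)*(0 + 2) = -21*2 = -42)
d = 12352 (d = 4 - ⅙*(-42)³ = 4 - ⅙*(-74088) = 4 + 12348 = 12352)
√(z(-178) + d) = √(9 + 12352) = √12361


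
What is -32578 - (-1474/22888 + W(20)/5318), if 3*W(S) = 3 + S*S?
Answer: -2974002562381/91288788 ≈ -32578.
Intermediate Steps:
W(S) = 1 + S**2/3 (W(S) = (3 + S*S)/3 = (3 + S**2)/3 = 1 + S**2/3)
-32578 - (-1474/22888 + W(20)/5318) = -32578 - (-1474/22888 + (1 + (1/3)*20**2)/5318) = -32578 - (-1474*1/22888 + (1 + (1/3)*400)*(1/5318)) = -32578 - (-737/11444 + (1 + 400/3)*(1/5318)) = -32578 - (-737/11444 + (403/3)*(1/5318)) = -32578 - (-737/11444 + 403/15954) = -32578 - 1*(-3573083/91288788) = -32578 + 3573083/91288788 = -2974002562381/91288788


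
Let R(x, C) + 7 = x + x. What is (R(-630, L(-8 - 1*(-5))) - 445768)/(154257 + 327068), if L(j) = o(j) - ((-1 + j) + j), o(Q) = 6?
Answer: -89407/96265 ≈ -0.92876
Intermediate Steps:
L(j) = 7 - 2*j (L(j) = 6 - ((-1 + j) + j) = 6 - (-1 + 2*j) = 6 + (1 - 2*j) = 7 - 2*j)
R(x, C) = -7 + 2*x (R(x, C) = -7 + (x + x) = -7 + 2*x)
(R(-630, L(-8 - 1*(-5))) - 445768)/(154257 + 327068) = ((-7 + 2*(-630)) - 445768)/(154257 + 327068) = ((-7 - 1260) - 445768)/481325 = (-1267 - 445768)*(1/481325) = -447035*1/481325 = -89407/96265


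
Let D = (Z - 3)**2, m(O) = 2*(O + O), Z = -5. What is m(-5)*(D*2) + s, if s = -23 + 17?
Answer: -2566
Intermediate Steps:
m(O) = 4*O (m(O) = 2*(2*O) = 4*O)
D = 64 (D = (-5 - 3)**2 = (-8)**2 = 64)
s = -6
m(-5)*(D*2) + s = (4*(-5))*(64*2) - 6 = -20*128 - 6 = -2560 - 6 = -2566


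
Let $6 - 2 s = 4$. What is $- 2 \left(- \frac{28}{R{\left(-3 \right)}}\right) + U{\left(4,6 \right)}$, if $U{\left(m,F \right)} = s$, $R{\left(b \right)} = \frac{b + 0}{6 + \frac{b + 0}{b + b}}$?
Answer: $- \frac{361}{3} \approx -120.33$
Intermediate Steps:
$R{\left(b \right)} = \frac{2 b}{13}$ ($R{\left(b \right)} = \frac{b}{6 + \frac{b}{2 b}} = \frac{b}{6 + b \frac{1}{2 b}} = \frac{b}{6 + \frac{1}{2}} = \frac{b}{\frac{13}{2}} = b \frac{2}{13} = \frac{2 b}{13}$)
$s = 1$ ($s = 3 - 2 = 1$)
$U{\left(m,F \right)} = 1$
$- 2 \left(- \frac{28}{R{\left(-3 \right)}}\right) + U{\left(4,6 \right)} = - 2 \left(- \frac{28}{\frac{2}{13} \left(-3\right)}\right) + 1 = - 2 \left(- \frac{28}{- \frac{6}{13}}\right) + 1 = - 2 \left(\left(-28\right) \left(- \frac{13}{6}\right)\right) + 1 = \left(-2\right) \frac{182}{3} + 1 = - \frac{364}{3} + 1 = - \frac{361}{3}$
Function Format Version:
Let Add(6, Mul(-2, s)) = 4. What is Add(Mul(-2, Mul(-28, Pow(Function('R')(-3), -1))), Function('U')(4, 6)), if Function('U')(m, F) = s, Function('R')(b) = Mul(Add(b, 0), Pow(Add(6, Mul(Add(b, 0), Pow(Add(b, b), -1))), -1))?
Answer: Rational(-361, 3) ≈ -120.33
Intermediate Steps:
Function('R')(b) = Mul(Rational(2, 13), b) (Function('R')(b) = Mul(b, Pow(Add(6, Mul(b, Pow(Mul(2, b), -1))), -1)) = Mul(b, Pow(Add(6, Mul(b, Mul(Rational(1, 2), Pow(b, -1)))), -1)) = Mul(b, Pow(Add(6, Rational(1, 2)), -1)) = Mul(b, Pow(Rational(13, 2), -1)) = Mul(b, Rational(2, 13)) = Mul(Rational(2, 13), b))
s = 1 (s = Add(3, Mul(Rational(-1, 2), 4)) = Add(3, -2) = 1)
Function('U')(m, F) = 1
Add(Mul(-2, Mul(-28, Pow(Function('R')(-3), -1))), Function('U')(4, 6)) = Add(Mul(-2, Mul(-28, Pow(Mul(Rational(2, 13), -3), -1))), 1) = Add(Mul(-2, Mul(-28, Pow(Rational(-6, 13), -1))), 1) = Add(Mul(-2, Mul(-28, Rational(-13, 6))), 1) = Add(Mul(-2, Rational(182, 3)), 1) = Add(Rational(-364, 3), 1) = Rational(-361, 3)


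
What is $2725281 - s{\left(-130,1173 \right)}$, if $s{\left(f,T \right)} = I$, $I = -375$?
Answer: $2725656$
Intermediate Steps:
$s{\left(f,T \right)} = -375$
$2725281 - s{\left(-130,1173 \right)} = 2725281 - -375 = 2725281 + 375 = 2725656$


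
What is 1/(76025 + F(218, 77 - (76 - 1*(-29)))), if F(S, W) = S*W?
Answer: 1/69921 ≈ 1.4302e-5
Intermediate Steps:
1/(76025 + F(218, 77 - (76 - 1*(-29)))) = 1/(76025 + 218*(77 - (76 - 1*(-29)))) = 1/(76025 + 218*(77 - (76 + 29))) = 1/(76025 + 218*(77 - 1*105)) = 1/(76025 + 218*(77 - 105)) = 1/(76025 + 218*(-28)) = 1/(76025 - 6104) = 1/69921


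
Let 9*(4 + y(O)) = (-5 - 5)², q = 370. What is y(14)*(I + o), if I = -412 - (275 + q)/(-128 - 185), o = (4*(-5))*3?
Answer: -9413824/2817 ≈ -3341.8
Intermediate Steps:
o = -60 (o = -20*3 = -60)
y(O) = 64/9 (y(O) = -4 + (-5 - 5)²/9 = -4 + (⅑)*(-10)² = -4 + (⅑)*100 = -4 + 100/9 = 64/9)
I = -128311/313 (I = -412 - (275 + 370)/(-128 - 185) = -412 - 645/(-313) = -412 - 645*(-1)/313 = -412 - 1*(-645/313) = -412 + 645/313 = -128311/313 ≈ -409.94)
y(14)*(I + o) = 64*(-128311/313 - 60)/9 = (64/9)*(-147091/313) = -9413824/2817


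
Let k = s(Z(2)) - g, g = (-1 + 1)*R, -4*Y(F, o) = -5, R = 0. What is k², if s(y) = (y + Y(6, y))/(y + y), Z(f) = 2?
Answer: 169/256 ≈ 0.66016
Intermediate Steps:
Y(F, o) = 5/4 (Y(F, o) = -¼*(-5) = 5/4)
g = 0 (g = (-1 + 1)*0 = 0*0 = 0)
s(y) = (5/4 + y)/(2*y) (s(y) = (y + 5/4)/(y + y) = (5/4 + y)/((2*y)) = (5/4 + y)*(1/(2*y)) = (5/4 + y)/(2*y))
k = 13/16 (k = (⅛)*(5 + 4*2)/2 - 1*0 = (⅛)*(½)*(5 + 8) + 0 = (⅛)*(½)*13 + 0 = 13/16 + 0 = 13/16 ≈ 0.81250)
k² = (13/16)² = 169/256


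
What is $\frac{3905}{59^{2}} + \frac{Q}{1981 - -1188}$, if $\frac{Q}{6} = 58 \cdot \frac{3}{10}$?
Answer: $\frac{63691807}{55156445} \approx 1.1547$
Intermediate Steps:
$Q = \frac{522}{5}$ ($Q = 6 \cdot 58 \cdot \frac{3}{10} = 6 \cdot \frac{87}{5} = \frac{522}{5} \approx 104.4$)
$\frac{3905}{59^{2}} + \frac{Q}{1981 - -1188} = \frac{3905}{59^{2}} + \frac{522}{5 \left(1981 - -1188\right)} = \frac{3905}{3481} + \frac{522}{5 \left(1981 + 1188\right)} = 3905 \cdot \frac{1}{3481} + \frac{522}{5 \cdot 3169} = \frac{3905}{3481} + \frac{522}{5} \cdot \frac{1}{3169} = \frac{3905}{3481} + \frac{522}{15845} = \frac{63691807}{55156445}$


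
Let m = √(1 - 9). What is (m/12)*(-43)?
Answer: -43*I*√2/6 ≈ -10.135*I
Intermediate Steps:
m = 2*I*√2 (m = √(-8) = 2*I*√2 ≈ 2.8284*I)
(m/12)*(-43) = ((2*I*√2)/12)*(-43) = ((2*I*√2)*(1/12))*(-43) = (I*√2/6)*(-43) = -43*I*√2/6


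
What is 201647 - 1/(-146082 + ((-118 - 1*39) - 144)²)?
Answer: 11187577208/55481 ≈ 2.0165e+5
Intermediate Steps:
201647 - 1/(-146082 + ((-118 - 1*39) - 144)²) = 201647 - 1/(-146082 + ((-118 - 39) - 144)²) = 201647 - 1/(-146082 + (-157 - 144)²) = 201647 - 1/(-146082 + (-301)²) = 201647 - 1/(-146082 + 90601) = 201647 - 1/(-55481) = 201647 - 1*(-1/55481) = 201647 + 1/55481 = 11187577208/55481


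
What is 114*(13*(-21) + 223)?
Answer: -5700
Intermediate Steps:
114*(13*(-21) + 223) = 114*(-273 + 223) = 114*(-50) = -5700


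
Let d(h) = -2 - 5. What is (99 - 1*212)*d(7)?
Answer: 791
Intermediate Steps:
d(h) = -7
(99 - 1*212)*d(7) = (99 - 1*212)*(-7) = (99 - 212)*(-7) = -113*(-7) = 791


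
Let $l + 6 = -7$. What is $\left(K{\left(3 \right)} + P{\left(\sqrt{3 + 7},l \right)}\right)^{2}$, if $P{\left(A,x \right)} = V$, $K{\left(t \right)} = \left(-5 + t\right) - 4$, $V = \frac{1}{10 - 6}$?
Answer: $\frac{529}{16} \approx 33.063$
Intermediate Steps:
$l = -13$ ($l = -6 - 7 = -13$)
$V = \frac{1}{4} \approx 0.25$
$K{\left(t \right)} = -9 + t$
$P{\left(A,x \right)} = \frac{1}{4}$
$\left(K{\left(3 \right)} + P{\left(\sqrt{3 + 7},l \right)}\right)^{2} = \left(\left(-9 + 3\right) + \frac{1}{4}\right)^{2} = \left(-6 + \frac{1}{4}\right)^{2} = \left(- \frac{23}{4}\right)^{2} = \frac{529}{16}$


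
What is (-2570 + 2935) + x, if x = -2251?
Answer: -1886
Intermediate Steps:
(-2570 + 2935) + x = (-2570 + 2935) - 2251 = 365 - 2251 = -1886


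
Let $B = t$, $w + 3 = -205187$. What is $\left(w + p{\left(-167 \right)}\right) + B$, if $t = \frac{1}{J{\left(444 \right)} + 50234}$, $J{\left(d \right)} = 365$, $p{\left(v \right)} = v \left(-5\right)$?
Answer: $- \frac{10340158644}{50599} \approx -2.0436 \cdot 10^{5}$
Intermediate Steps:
$p{\left(v \right)} = - 5 v$
$w = -205190$ ($w = -3 - 205187 = -205190$)
$t = \frac{1}{50599}$ ($t = \frac{1}{365 + 50234} = \frac{1}{50599} \approx 1.9763 \cdot 10^{-5}$)
$B = \frac{1}{50599} \approx 1.9763 \cdot 10^{-5}$
$\left(w + p{\left(-167 \right)}\right) + B = \left(-205190 - -835\right) + \frac{1}{50599} = \left(-205190 + 835\right) + \frac{1}{50599} = -204355 + \frac{1}{50599} = - \frac{10340158644}{50599}$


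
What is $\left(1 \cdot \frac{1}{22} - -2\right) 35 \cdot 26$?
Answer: $\frac{20475}{11} \approx 1861.4$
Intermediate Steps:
$\left(1 \cdot \frac{1}{22} - -2\right) 35 \cdot 26 = \left(1 \cdot \frac{1}{22} + 2\right) 35 \cdot 26 = \left(\frac{1}{22} + 2\right) 35 \cdot 26 = \frac{45}{22} \cdot 35 \cdot 26 = \frac{1575}{22} \cdot 26 = \frac{20475}{11}$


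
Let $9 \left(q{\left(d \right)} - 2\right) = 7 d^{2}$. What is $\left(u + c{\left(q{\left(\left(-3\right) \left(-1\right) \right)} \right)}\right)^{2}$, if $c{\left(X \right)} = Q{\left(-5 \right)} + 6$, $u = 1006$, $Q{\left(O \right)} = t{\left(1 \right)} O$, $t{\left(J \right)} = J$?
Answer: $1014049$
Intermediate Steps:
$Q{\left(O \right)} = O$ ($Q{\left(O \right)} = 1 O = O$)
$q{\left(d \right)} = 2 + \frac{7 d^{2}}{9}$
$c{\left(X \right)} = 1$ ($c{\left(X \right)} = -5 + 6 = 1$)
$\left(u + c{\left(q{\left(\left(-3\right) \left(-1\right) \right)} \right)}\right)^{2} = \left(1006 + 1\right)^{2} = 1007^{2} = 1014049$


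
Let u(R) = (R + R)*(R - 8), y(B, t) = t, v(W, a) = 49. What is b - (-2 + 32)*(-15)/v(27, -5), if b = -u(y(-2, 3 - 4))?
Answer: -432/49 ≈ -8.8163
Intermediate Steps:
u(R) = 2*R*(-8 + R) (u(R) = (2*R)*(-8 + R) = 2*R*(-8 + R))
b = -18 (b = -2*(3 - 4)*(-8 + (3 - 4)) = -2*(-1)*(-8 - 1) = -2*(-1)*(-9) = -1*18 = -18)
b - (-2 + 32)*(-15)/v(27, -5) = -18 - (-2 + 32)*(-15)/49 = -18 - 30*(-15)/49 = -18 - (-450)/49 = -18 - 1*(-450/49) = -18 + 450/49 = -432/49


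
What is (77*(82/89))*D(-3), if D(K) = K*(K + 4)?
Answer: -18942/89 ≈ -212.83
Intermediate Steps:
D(K) = K*(4 + K)
(77*(82/89))*D(-3) = (77*(82/89))*(-3*(4 - 3)) = (77*(82*(1/89)))*(-3*1) = (77*(82/89))*(-3) = (6314/89)*(-3) = -18942/89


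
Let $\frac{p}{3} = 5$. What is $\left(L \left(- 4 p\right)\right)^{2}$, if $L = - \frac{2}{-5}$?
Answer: $576$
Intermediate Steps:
$L = \frac{2}{5}$ ($L = \left(-2\right) \left(- \frac{1}{5}\right) = \frac{2}{5} \approx 0.4$)
$p = 15$ ($p = 3 \cdot 5 = 15$)
$\left(L \left(- 4 p\right)\right)^{2} = \left(\frac{2 \left(\left(-4\right) 15\right)}{5}\right)^{2} = \left(\frac{2}{5} \left(-60\right)\right)^{2} = \left(-24\right)^{2} = 576$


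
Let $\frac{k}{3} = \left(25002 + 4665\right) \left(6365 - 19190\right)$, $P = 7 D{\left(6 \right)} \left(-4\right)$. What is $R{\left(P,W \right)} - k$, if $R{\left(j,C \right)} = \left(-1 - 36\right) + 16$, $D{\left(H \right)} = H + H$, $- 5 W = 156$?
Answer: $1141437804$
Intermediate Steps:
$W = - \frac{156}{5}$ ($W = \left(- \frac{1}{5}\right) 156 = - \frac{156}{5} \approx -31.2$)
$D{\left(H \right)} = 2 H$
$P = -336$ ($P = 7 \cdot 2 \cdot 6 \left(-4\right) = 7 \cdot 12 \left(-4\right) = 84 \left(-4\right) = -336$)
$R{\left(j,C \right)} = -21$ ($R{\left(j,C \right)} = -37 + 16 = -21$)
$k = -1141437825$ ($k = 3 \left(25002 + 4665\right) \left(6365 - 19190\right) = 3 \cdot 29667 \left(-12825\right) = 3 \left(-380479275\right) = -1141437825$)
$R{\left(P,W \right)} - k = -21 - -1141437825 = -21 + 1141437825 = 1141437804$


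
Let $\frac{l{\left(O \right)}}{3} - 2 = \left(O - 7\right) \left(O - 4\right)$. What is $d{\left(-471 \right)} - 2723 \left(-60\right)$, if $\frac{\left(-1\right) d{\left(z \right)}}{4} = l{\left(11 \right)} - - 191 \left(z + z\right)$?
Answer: $882708$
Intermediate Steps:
$l{\left(O \right)} = 6 + 3 \left(-7 + O\right) \left(-4 + O\right)$ ($l{\left(O \right)} = 6 + 3 \left(O - 7\right) \left(O - 4\right) = 6 + 3 \left(-7 + O\right) \left(-4 + O\right)$)
$d{\left(z \right)} = -360 - 1528 z$ ($d{\left(z \right)} = - 4 \left(\left(90 - 363 + 3 \cdot 11^{2}\right) - - 191 \left(z + z\right)\right) = - 4 \left(\left(90 - 363 + 3 \cdot 121\right) - - 191 \cdot 2 z\right) = - 4 \left(\left(90 - 363 + 363\right) - - 382 z\right) = - 4 \left(90 + 382 z\right) = -360 - 1528 z$)
$d{\left(-471 \right)} - 2723 \left(-60\right) = \left(-360 - -719688\right) - 2723 \left(-60\right) = \left(-360 + 719688\right) - -163380 = 719328 + 163380 = 882708$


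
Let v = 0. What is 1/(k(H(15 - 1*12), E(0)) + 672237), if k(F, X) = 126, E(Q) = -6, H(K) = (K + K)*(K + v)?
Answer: 1/672363 ≈ 1.4873e-6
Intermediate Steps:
H(K) = 2*K**2 (H(K) = (K + K)*(K + 0) = (2*K)*K = 2*K**2)
1/(k(H(15 - 1*12), E(0)) + 672237) = 1/(126 + 672237) = 1/672363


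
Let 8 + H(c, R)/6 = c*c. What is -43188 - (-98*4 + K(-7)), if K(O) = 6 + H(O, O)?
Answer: -43048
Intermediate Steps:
H(c, R) = -48 + 6*c**2 (H(c, R) = -48 + 6*(c*c) = -48 + 6*c**2)
K(O) = -42 + 6*O**2 (K(O) = 6 + (-48 + 6*O**2) = -42 + 6*O**2)
-43188 - (-98*4 + K(-7)) = -43188 - (-98*4 + (-42 + 6*(-7)**2)) = -43188 - (-392 + (-42 + 6*49)) = -43188 - (-392 + (-42 + 294)) = -43188 - (-392 + 252) = -43188 - 1*(-140) = -43188 + 140 = -43048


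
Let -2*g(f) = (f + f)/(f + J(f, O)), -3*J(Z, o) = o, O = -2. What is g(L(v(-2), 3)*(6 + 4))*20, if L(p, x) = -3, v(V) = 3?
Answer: -225/11 ≈ -20.455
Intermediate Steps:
J(Z, o) = -o/3
g(f) = -f/(⅔ + f) (g(f) = -(f + f)/(2*(f - ⅓*(-2))) = -2*f/(2*(f + ⅔)) = -2*f/(2*(⅔ + f)) = -f/(⅔ + f))
g(L(v(-2), 3)*(6 + 4))*20 = -3*(-3*(6 + 4))/(2 + 3*(-3*(6 + 4)))*20 = -3*(-3*10)/(2 + 3*(-3*10))*20 = -3*(-30)/(2 + 3*(-30))*20 = -3*(-30)/(2 - 90)*20 = -3*(-30)/(-88)*20 = -3*(-30)*(-1/88)*20 = -45/44*20 = -225/11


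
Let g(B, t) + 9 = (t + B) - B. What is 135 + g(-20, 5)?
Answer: 131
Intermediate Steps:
g(B, t) = -9 + t (g(B, t) = -9 + ((t + B) - B) = -9 + ((B + t) - B) = -9 + t)
135 + g(-20, 5) = 135 + (-9 + 5) = 135 - 4 = 131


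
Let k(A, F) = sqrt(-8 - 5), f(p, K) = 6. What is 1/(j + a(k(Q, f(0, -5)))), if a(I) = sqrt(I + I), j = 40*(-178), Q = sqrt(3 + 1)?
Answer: 1/(-7120 + sqrt(2)*13**(1/4)*sqrt(I)) ≈ -0.00014049 - 3.75e-8*I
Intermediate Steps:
Q = 2 (Q = sqrt(4) = 2)
j = -7120
k(A, F) = I*sqrt(13) (k(A, F) = sqrt(-13) = I*sqrt(13))
a(I) = sqrt(2)*sqrt(I) (a(I) = sqrt(2*I) = sqrt(2)*sqrt(I))
1/(j + a(k(Q, f(0, -5)))) = 1/(-7120 + sqrt(2)*sqrt(I*sqrt(13))) = 1/(-7120 + sqrt(2)*(13**(1/4)*sqrt(I))) = 1/(-7120 + sqrt(2)*13**(1/4)*sqrt(I))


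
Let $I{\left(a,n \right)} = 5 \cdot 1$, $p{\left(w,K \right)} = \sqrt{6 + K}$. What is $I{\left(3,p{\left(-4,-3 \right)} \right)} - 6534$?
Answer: $-6529$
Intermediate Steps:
$I{\left(a,n \right)} = 5$
$I{\left(3,p{\left(-4,-3 \right)} \right)} - 6534 = 5 - 6534 = -6529$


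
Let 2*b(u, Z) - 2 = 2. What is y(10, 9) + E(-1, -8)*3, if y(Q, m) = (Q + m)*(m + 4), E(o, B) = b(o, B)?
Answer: 253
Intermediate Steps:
b(u, Z) = 2 (b(u, Z) = 1 + (½)*2 = 1 + 1 = 2)
E(o, B) = 2
y(Q, m) = (4 + m)*(Q + m) (y(Q, m) = (Q + m)*(4 + m) = (4 + m)*(Q + m))
y(10, 9) + E(-1, -8)*3 = (9² + 4*10 + 4*9 + 10*9) + 2*3 = (81 + 40 + 36 + 90) + 6 = 247 + 6 = 253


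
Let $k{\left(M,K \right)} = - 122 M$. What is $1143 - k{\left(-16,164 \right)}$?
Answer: $-809$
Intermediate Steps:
$1143 - k{\left(-16,164 \right)} = 1143 - \left(-122\right) \left(-16\right) = 1143 - 1952 = -809$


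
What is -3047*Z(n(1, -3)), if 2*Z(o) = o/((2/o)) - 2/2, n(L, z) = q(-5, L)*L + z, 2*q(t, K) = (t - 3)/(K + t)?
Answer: -3047/2 ≈ -1523.5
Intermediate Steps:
q(t, K) = (-3 + t)/(2*(K + t)) (q(t, K) = ((t - 3)/(K + t))/2 = ((-3 + t)/(K + t))/2 = (-3 + t)/(2*(K + t)))
n(L, z) = z - 4*L/(-5 + L) (n(L, z) = ((-3 - 5)/(2*(L - 5)))*L + z = ((1/2)*(-8)/(-5 + L))*L + z = (-4/(-5 + L))*L + z = -4*L/(-5 + L) + z = z - 4*L/(-5 + L))
Z(o) = -1/2 + o**2/4 (Z(o) = (o/((2/o)) - 2/2)/2 = (o*(o/2) - 2*1/2)/2 = (o**2/2 - 1)/2 = (-1 + o**2/2)/2 = -1/2 + o**2/4)
-3047*Z(n(1, -3)) = -3047*(-1/2 + ((-4*1 - 3*(-5 + 1))/(-5 + 1))**2/4) = -3047*(-1/2 + ((-4 - 3*(-4))/(-4))**2/4) = -3047*(-1/2 + (-(-4 + 12)/4)**2/4) = -3047*(-1/2 + (-1/4*8)**2/4) = -3047*(-1/2 + (1/4)*(-2)**2) = -3047*(-1/2 + (1/4)*4) = -3047*(-1/2 + 1) = -3047*1/2 = -3047/2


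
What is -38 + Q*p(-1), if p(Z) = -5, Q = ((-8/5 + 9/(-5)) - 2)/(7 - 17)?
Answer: -407/10 ≈ -40.700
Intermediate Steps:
Q = 27/50 (Q = ((-8*⅕ + 9*(-⅕)) - 2)/(-10) = ((-8/5 - 9/5) - 2)*(-⅒) = (-17/5 - 2)*(-⅒) = -27/5*(-⅒) = 27/50 ≈ 0.54000)
-38 + Q*p(-1) = -38 + (27/50)*(-5) = -38 - 27/10 = -407/10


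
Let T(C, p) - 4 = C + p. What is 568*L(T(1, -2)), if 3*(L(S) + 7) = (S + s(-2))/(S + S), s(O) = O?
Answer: -35500/9 ≈ -3944.4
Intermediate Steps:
T(C, p) = 4 + C + p (T(C, p) = 4 + (C + p) = 4 + C + p)
L(S) = -7 + (-2 + S)/(6*S) (L(S) = -7 + ((S - 2)/(S + S))/3 = -7 + ((-2 + S)/((2*S)))/3 = -7 + ((-2 + S)*(1/(2*S)))/3 = -7 + ((-2 + S)/(2*S))/3 = -7 + (-2 + S)/(6*S))
568*L(T(1, -2)) = 568*((-2 - 41*(4 + 1 - 2))/(6*(4 + 1 - 2))) = 568*((⅙)*(-2 - 41*3)/3) = 568*((⅙)*(⅓)*(-2 - 123)) = 568*((⅙)*(⅓)*(-125)) = 568*(-125/18) = -35500/9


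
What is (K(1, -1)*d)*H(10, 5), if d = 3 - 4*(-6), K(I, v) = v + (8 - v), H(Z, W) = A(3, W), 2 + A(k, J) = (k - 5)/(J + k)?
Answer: -486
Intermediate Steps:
A(k, J) = -2 + (-5 + k)/(J + k) (A(k, J) = -2 + (k - 5)/(J + k) = -2 + (-5 + k)/(J + k))
H(Z, W) = (-8 - 2*W)/(3 + W) (H(Z, W) = (-5 - 1*3 - 2*W)/(W + 3) = (-5 - 3 - 2*W)/(3 + W) = (-8 - 2*W)/(3 + W))
K(I, v) = 8
d = 27 (d = 3 + 24 = 27)
(K(1, -1)*d)*H(10, 5) = (8*27)*(2*(-4 - 1*5)/(3 + 5)) = 216*(2*(-4 - 5)/8) = 216*(2*(⅛)*(-9)) = 216*(-9/4) = -486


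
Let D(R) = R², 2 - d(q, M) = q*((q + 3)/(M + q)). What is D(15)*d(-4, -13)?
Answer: 8550/17 ≈ 502.94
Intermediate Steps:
d(q, M) = 2 - q*(3 + q)/(M + q) (d(q, M) = 2 - q*(q + 3)/(M + q) = 2 - q*(3 + q)/(M + q))
D(15)*d(-4, -13) = 15²*((-1*(-4) - 1*(-4)² + 2*(-13))/(-13 - 4)) = 225*((4 - 1*16 - 26)/(-17)) = 225*(-(4 - 16 - 26)/17) = 225*(-1/17*(-38)) = 225*(38/17) = 8550/17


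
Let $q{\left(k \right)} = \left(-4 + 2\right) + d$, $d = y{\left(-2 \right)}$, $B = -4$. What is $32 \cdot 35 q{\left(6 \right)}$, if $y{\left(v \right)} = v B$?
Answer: $6720$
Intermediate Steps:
$y{\left(v \right)} = - 4 v$ ($y{\left(v \right)} = v \left(-4\right) = - 4 v$)
$d = 8$ ($d = \left(-4\right) \left(-2\right) = 8$)
$q{\left(k \right)} = 6$ ($q{\left(k \right)} = \left(-4 + 2\right) + 8 = -2 + 8 = 6$)
$32 \cdot 35 q{\left(6 \right)} = 32 \cdot 35 \cdot 6 = 1120 \cdot 6 = 6720$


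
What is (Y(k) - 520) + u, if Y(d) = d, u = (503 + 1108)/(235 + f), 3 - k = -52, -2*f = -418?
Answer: -68283/148 ≈ -461.37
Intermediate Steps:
f = 209 (f = -½*(-418) = 209)
k = 55 (k = 3 - 1*(-52) = 3 + 52 = 55)
u = 537/148 (u = (503 + 1108)/(235 + 209) = 1611/444 = 1611*(1/444) = 537/148 ≈ 3.6284)
(Y(k) - 520) + u = (55 - 520) + 537/148 = -465 + 537/148 = -68283/148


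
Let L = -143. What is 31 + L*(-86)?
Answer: 12329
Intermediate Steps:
31 + L*(-86) = 31 - 143*(-86) = 31 + 12298 = 12329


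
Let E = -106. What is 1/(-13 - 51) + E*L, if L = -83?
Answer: 563071/64 ≈ 8798.0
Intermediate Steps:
1/(-13 - 51) + E*L = 1/(-13 - 51) - 106*(-83) = 1/(-64) + 8798 = -1/64 + 8798 = 563071/64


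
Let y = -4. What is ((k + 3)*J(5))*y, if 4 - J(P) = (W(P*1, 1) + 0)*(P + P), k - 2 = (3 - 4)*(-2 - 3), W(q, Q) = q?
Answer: 1840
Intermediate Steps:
k = 7 (k = 2 + (3 - 4)*(-2 - 3) = 2 - 1*(-5) = 2 + 5 = 7)
J(P) = 4 - 2*P**2 (J(P) = 4 - (P*1 + 0)*(P + P) = 4 - (P + 0)*2*P = 4 - P*2*P = 4 - 2*P**2)
((k + 3)*J(5))*y = ((7 + 3)*(4 - 2*5**2))*(-4) = (10*(4 - 2*25))*(-4) = (10*(4 - 50))*(-4) = (10*(-46))*(-4) = -460*(-4) = 1840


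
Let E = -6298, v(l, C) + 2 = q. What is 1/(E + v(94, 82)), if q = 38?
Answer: -1/6262 ≈ -0.00015969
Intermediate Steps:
v(l, C) = 36 (v(l, C) = -2 + 38 = 36)
1/(E + v(94, 82)) = 1/(-6298 + 36) = 1/(-6262) = -1/6262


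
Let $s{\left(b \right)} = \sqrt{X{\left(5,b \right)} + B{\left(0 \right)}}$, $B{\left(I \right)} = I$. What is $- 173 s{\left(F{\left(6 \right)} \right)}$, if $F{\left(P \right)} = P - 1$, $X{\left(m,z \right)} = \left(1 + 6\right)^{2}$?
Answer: $-1211$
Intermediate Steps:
$X{\left(m,z \right)} = 49$ ($X{\left(m,z \right)} = 7^{2} = 49$)
$F{\left(P \right)} = -1 + P$ ($F{\left(P \right)} = P - 1 = -1 + P$)
$s{\left(b \right)} = 7$ ($s{\left(b \right)} = \sqrt{49 + 0} = \sqrt{49} = 7$)
$- 173 s{\left(F{\left(6 \right)} \right)} = \left(-173\right) 7 = -1211$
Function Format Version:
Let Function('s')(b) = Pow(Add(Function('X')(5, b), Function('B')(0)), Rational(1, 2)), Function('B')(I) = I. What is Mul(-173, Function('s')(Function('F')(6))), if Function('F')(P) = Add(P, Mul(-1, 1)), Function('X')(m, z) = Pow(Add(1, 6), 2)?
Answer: -1211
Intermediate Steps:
Function('X')(m, z) = 49 (Function('X')(m, z) = Pow(7, 2) = 49)
Function('F')(P) = Add(-1, P) (Function('F')(P) = Add(P, -1) = Add(-1, P))
Function('s')(b) = 7 (Function('s')(b) = Pow(Add(49, 0), Rational(1, 2)) = Pow(49, Rational(1, 2)) = 7)
Mul(-173, Function('s')(Function('F')(6))) = Mul(-173, 7) = -1211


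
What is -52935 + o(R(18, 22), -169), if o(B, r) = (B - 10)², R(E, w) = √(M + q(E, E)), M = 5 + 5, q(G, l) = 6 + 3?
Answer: -52935 + (10 - √19)² ≈ -52903.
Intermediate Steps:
q(G, l) = 9
M = 10
R(E, w) = √19 (R(E, w) = √(10 + 9) = √19)
o(B, r) = (-10 + B)²
-52935 + o(R(18, 22), -169) = -52935 + (-10 + √19)²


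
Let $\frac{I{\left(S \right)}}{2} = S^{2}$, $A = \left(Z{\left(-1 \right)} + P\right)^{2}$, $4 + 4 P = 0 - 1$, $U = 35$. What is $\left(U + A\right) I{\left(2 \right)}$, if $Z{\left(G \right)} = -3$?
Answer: $\frac{849}{2} \approx 424.5$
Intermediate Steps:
$P = - \frac{5}{4}$ ($P = -1 + \frac{0 - 1}{4} = -1 + \frac{1}{4} \left(-1\right) = -1 - \frac{1}{4} = - \frac{5}{4} \approx -1.25$)
$A = \frac{289}{16}$ ($A = \left(-3 - \frac{5}{4}\right)^{2} = \left(- \frac{17}{4}\right)^{2} = \frac{289}{16} \approx 18.063$)
$I{\left(S \right)} = 2 S^{2}$
$\left(U + A\right) I{\left(2 \right)} = \left(35 + \frac{289}{16}\right) 2 \cdot 2^{2} = \frac{849 \cdot 2 \cdot 4}{16} = \frac{849}{16} \cdot 8 = \frac{849}{2}$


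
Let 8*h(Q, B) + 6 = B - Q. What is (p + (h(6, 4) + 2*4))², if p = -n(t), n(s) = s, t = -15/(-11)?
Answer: 3844/121 ≈ 31.769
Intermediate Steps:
t = 15/11 (t = -15*(-1/11) = 15/11 ≈ 1.3636)
h(Q, B) = -¾ - Q/8 + B/8 (h(Q, B) = -¾ + (B - Q)/8 = -¾ + (-Q/8 + B/8) = -¾ - Q/8 + B/8)
p = -15/11 (p = -1*15/11 = -15/11 ≈ -1.3636)
(p + (h(6, 4) + 2*4))² = (-15/11 + ((-¾ - ⅛*6 + (⅛)*4) + 2*4))² = (-15/11 + ((-¾ - ¾ + ½) + 8))² = (-15/11 + (-1 + 8))² = (-15/11 + 7)² = (62/11)² = 3844/121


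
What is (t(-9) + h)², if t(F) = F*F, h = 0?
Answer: 6561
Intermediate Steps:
t(F) = F²
(t(-9) + h)² = ((-9)² + 0)² = (81 + 0)² = 81² = 6561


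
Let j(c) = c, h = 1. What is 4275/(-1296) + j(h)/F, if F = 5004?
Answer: -22007/6672 ≈ -3.2984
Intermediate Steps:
4275/(-1296) + j(h)/F = 4275/(-1296) + 1/5004 = 4275*(-1/1296) + 1*(1/5004) = -475/144 + 1/5004 = -22007/6672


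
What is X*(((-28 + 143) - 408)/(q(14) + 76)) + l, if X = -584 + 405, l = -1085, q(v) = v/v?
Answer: -31098/77 ≈ -403.87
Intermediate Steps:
q(v) = 1
X = -179
X*(((-28 + 143) - 408)/(q(14) + 76)) + l = -179*((-28 + 143) - 408)/(1 + 76) - 1085 = -179*(115 - 408)/77 - 1085 = -(-52447)/77 - 1085 = -179*(-293/77) - 1085 = 52447/77 - 1085 = -31098/77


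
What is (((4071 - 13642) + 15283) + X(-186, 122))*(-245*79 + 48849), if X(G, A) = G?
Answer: 162983844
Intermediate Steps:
(((4071 - 13642) + 15283) + X(-186, 122))*(-245*79 + 48849) = (((4071 - 13642) + 15283) - 186)*(-245*79 + 48849) = ((-9571 + 15283) - 186)*(-19355 + 48849) = (5712 - 186)*29494 = 5526*29494 = 162983844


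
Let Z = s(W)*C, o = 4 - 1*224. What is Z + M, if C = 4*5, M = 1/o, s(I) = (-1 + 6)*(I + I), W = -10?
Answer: -440001/220 ≈ -2000.0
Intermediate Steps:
o = -220 (o = 4 - 224 = -220)
s(I) = 10*I (s(I) = 5*(2*I) = 10*I)
M = -1/220 (M = 1/(-220) = -1/220 ≈ -0.0045455)
C = 20
Z = -2000 (Z = (10*(-10))*20 = -100*20 = -2000)
Z + M = -2000 - 1/220 = -440001/220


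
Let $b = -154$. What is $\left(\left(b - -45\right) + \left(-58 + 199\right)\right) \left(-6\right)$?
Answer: $-192$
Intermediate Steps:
$\left(\left(b - -45\right) + \left(-58 + 199\right)\right) \left(-6\right) = \left(\left(-154 - -45\right) + \left(-58 + 199\right)\right) \left(-6\right) = \left(\left(-154 + 45\right) + 141\right) \left(-6\right) = \left(-109 + 141\right) \left(-6\right) = 32 \left(-6\right) = -192$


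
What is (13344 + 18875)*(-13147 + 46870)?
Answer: 1086521337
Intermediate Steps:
(13344 + 18875)*(-13147 + 46870) = 32219*33723 = 1086521337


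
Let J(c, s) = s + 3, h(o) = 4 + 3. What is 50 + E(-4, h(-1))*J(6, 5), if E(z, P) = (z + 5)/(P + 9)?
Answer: 101/2 ≈ 50.500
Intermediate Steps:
h(o) = 7
J(c, s) = 3 + s
E(z, P) = (5 + z)/(9 + P)
50 + E(-4, h(-1))*J(6, 5) = 50 + ((5 - 4)/(9 + 7))*(3 + 5) = 50 + (1/16)*8 = 50 + 1/2 = 101/2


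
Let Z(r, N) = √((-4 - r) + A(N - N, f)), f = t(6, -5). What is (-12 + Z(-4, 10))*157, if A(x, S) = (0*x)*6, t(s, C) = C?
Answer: -1884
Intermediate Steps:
f = -5
A(x, S) = 0 (A(x, S) = 0*6 = 0)
Z(r, N) = √(-4 - r) (Z(r, N) = √((-4 - r) + 0) = √(-4 - r))
(-12 + Z(-4, 10))*157 = (-12 + √(-4 - 1*(-4)))*157 = (-12 + √(-4 + 4))*157 = (-12 + √0)*157 = (-12 + 0)*157 = -12*157 = -1884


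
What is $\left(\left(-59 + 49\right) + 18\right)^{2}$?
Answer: $64$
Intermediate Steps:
$\left(\left(-59 + 49\right) + 18\right)^{2} = \left(-10 + 18\right)^{2} = 8^{2} = 64$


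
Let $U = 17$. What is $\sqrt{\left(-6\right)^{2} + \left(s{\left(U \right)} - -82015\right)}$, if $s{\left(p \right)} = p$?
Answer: $2 \sqrt{20517} \approx 286.48$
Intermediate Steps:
$\sqrt{\left(-6\right)^{2} + \left(s{\left(U \right)} - -82015\right)} = \sqrt{\left(-6\right)^{2} + \left(17 - -82015\right)} = \sqrt{36 + \left(17 + 82015\right)} = \sqrt{36 + 82032} = \sqrt{82068} = 2 \sqrt{20517}$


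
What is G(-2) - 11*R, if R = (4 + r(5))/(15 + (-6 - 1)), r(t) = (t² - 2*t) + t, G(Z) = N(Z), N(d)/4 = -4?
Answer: -49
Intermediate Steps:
N(d) = -16 (N(d) = 4*(-4) = -16)
G(Z) = -16
r(t) = t² - t
R = 3 (R = (4 + 5*(-1 + 5))/(15 + (-6 - 1)) = (4 + 5*4)/(15 - 7) = (4 + 20)/8 = 24*(⅛) = 3)
G(-2) - 11*R = -16 - 11*3 = -16 - 33 = -49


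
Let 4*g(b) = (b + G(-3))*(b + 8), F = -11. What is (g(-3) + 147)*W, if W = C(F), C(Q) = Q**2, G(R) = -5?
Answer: 16577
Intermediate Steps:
g(b) = (-5 + b)*(8 + b)/4 (g(b) = ((b - 5)*(b + 8))/4 = ((-5 + b)*(8 + b))/4 = (-5 + b)*(8 + b)/4)
W = 121 (W = (-11)**2 = 121)
(g(-3) + 147)*W = ((-10 + (1/4)*(-3)**2 + (3/4)*(-3)) + 147)*121 = ((-10 + (1/4)*9 - 9/4) + 147)*121 = ((-10 + 9/4 - 9/4) + 147)*121 = (-10 + 147)*121 = 137*121 = 16577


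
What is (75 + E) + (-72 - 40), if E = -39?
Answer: -76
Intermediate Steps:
(75 + E) + (-72 - 40) = (75 - 39) + (-72 - 40) = 36 - 112 = -76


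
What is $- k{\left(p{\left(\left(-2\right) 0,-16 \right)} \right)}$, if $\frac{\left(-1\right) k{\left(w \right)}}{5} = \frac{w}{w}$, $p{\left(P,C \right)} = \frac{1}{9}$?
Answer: $5$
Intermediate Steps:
$p{\left(P,C \right)} = \frac{1}{9}$
$k{\left(w \right)} = -5$ ($k{\left(w \right)} = - 5 \frac{w}{w} = \left(-5\right) 1 = -5$)
$- k{\left(p{\left(\left(-2\right) 0,-16 \right)} \right)} = \left(-1\right) \left(-5\right) = 5$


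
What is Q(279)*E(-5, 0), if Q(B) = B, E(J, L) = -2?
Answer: -558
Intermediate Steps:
Q(279)*E(-5, 0) = 279*(-2) = -558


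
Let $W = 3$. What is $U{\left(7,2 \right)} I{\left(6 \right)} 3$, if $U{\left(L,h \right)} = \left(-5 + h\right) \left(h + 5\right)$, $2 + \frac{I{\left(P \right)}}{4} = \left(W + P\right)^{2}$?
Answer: $-19908$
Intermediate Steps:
$I{\left(P \right)} = -8 + 4 \left(3 + P\right)^{2}$
$U{\left(L,h \right)} = \left(-5 + h\right) \left(5 + h\right)$
$U{\left(7,2 \right)} I{\left(6 \right)} 3 = \left(-25 + 2^{2}\right) \left(-8 + 4 \left(3 + 6\right)^{2}\right) 3 = \left(-25 + 4\right) \left(-8 + 4 \cdot 9^{2}\right) 3 = - 21 \left(-8 + 4 \cdot 81\right) 3 = - 21 \left(-8 + 324\right) 3 = \left(-21\right) 316 \cdot 3 = \left(-6636\right) 3 = -19908$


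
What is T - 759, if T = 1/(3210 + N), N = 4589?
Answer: -5919440/7799 ≈ -759.00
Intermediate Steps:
T = 1/7799 (T = 1/(3210 + 4589) = 1/7799 ≈ 0.00012822)
T - 759 = 1/7799 - 759 = -5919440/7799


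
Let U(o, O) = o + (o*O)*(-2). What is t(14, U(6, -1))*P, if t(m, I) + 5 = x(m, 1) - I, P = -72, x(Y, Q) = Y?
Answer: 648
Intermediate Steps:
U(o, O) = o - 2*O*o (U(o, O) = o + (O*o)*(-2) = o - 2*O*o)
t(m, I) = -5 + m - I (t(m, I) = -5 + (m - I) = -5 + m - I)
t(14, U(6, -1))*P = (-5 + 14 - 6*(1 - 2*(-1)))*(-72) = (-5 + 14 - 6*(1 + 2))*(-72) = (-5 + 14 - 6*3)*(-72) = (-5 + 14 - 1*18)*(-72) = (-5 + 14 - 18)*(-72) = -9*(-72) = 648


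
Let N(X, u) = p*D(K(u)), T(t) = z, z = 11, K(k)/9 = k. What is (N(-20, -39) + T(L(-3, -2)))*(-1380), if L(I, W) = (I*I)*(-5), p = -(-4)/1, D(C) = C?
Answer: 1922340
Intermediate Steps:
K(k) = 9*k
p = 4 (p = -(-4) = -1*(-4) = 4)
L(I, W) = -5*I² (L(I, W) = I²*(-5) = -5*I²)
T(t) = 11
N(X, u) = 36*u (N(X, u) = 4*(9*u) = 36*u)
(N(-20, -39) + T(L(-3, -2)))*(-1380) = (36*(-39) + 11)*(-1380) = (-1404 + 11)*(-1380) = -1393*(-1380) = 1922340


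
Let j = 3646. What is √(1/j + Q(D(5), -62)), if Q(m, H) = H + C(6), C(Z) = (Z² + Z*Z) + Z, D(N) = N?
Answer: √212696702/3646 ≈ 4.0000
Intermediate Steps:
C(Z) = Z + 2*Z² (C(Z) = (Z² + Z²) + Z = 2*Z² + Z = Z + 2*Z²)
Q(m, H) = 78 + H (Q(m, H) = H + 6*(1 + 2*6) = H + 6*(1 + 12) = H + 6*13 = H + 78 = 78 + H)
√(1/j + Q(D(5), -62)) = √(1/3646 + (78 - 62)) = √(1/3646 + 16) = √(58337/3646) = √212696702/3646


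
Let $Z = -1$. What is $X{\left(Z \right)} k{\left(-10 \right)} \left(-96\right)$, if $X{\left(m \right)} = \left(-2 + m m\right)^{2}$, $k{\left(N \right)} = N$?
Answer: $960$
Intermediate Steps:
$X{\left(m \right)} = \left(-2 + m^{2}\right)^{2}$
$X{\left(Z \right)} k{\left(-10 \right)} \left(-96\right) = \left(-2 + \left(-1\right)^{2}\right)^{2} \left(-10\right) \left(-96\right) = \left(-2 + 1\right)^{2} \left(-10\right) \left(-96\right) = \left(-1\right)^{2} \left(-10\right) \left(-96\right) = 1 \left(-10\right) \left(-96\right) = \left(-10\right) \left(-96\right) = 960$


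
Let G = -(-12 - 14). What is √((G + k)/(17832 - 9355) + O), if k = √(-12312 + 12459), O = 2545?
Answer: √(3732300443 + 1211*√3)/1211 ≈ 50.448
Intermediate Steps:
k = 7*√3 (k = √147 = 7*√3 ≈ 12.124)
G = 26 (G = -1*(-26) = 26)
√((G + k)/(17832 - 9355) + O) = √((26 + 7*√3)/(17832 - 9355) + 2545) = √((26 + 7*√3)/8477 + 2545) = √((26 + 7*√3)*(1/8477) + 2545) = √((26/8477 + √3/1211) + 2545) = √(21573991/8477 + √3/1211)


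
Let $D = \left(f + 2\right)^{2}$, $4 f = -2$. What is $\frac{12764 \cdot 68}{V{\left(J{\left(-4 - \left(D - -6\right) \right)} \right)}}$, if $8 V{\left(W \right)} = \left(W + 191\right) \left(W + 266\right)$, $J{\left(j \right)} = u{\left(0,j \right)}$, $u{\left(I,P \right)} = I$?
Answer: $\frac{3471808}{25403} \approx 136.67$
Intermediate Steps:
$f = - \frac{1}{2}$ ($f = \frac{1}{4} \left(-2\right) = - \frac{1}{2} \approx -0.5$)
$D = \frac{9}{4}$ ($D = \left(- \frac{1}{2} + 2\right)^{2} = \left(\frac{3}{2}\right)^{2} = \frac{9}{4} \approx 2.25$)
$J{\left(j \right)} = 0$
$V{\left(W \right)} = \frac{\left(191 + W\right) \left(266 + W\right)}{8}$ ($V{\left(W \right)} = \frac{\left(W + 191\right) \left(W + 266\right)}{8} = \frac{\left(191 + W\right) \left(266 + W\right)}{8}$)
$\frac{12764 \cdot 68}{V{\left(J{\left(-4 - \left(D - -6\right) \right)} \right)}} = \frac{12764 \cdot 68}{\frac{25403}{4} + \frac{0^{2}}{8} + \frac{457}{8} \cdot 0} = \frac{867952}{\frac{25403}{4} + \frac{1}{8} \cdot 0 + 0} = \frac{867952}{\frac{25403}{4} + 0 + 0} = \frac{867952}{\frac{25403}{4}} = 867952 \cdot \frac{4}{25403} = \frac{3471808}{25403}$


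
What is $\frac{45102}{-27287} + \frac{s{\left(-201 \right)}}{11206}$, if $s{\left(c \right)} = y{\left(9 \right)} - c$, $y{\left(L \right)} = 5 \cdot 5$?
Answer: $- \frac{19201775}{11760697} \approx -1.6327$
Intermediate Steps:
$y{\left(L \right)} = 25$
$s{\left(c \right)} = 25 - c$
$\frac{45102}{-27287} + \frac{s{\left(-201 \right)}}{11206} = \frac{45102}{-27287} + \frac{25 - -201}{11206} = 45102 \left(- \frac{1}{27287}\right) + \left(25 + 201\right) \frac{1}{11206} = - \frac{45102}{27287} + 226 \cdot \frac{1}{11206} = - \frac{45102}{27287} + \frac{113}{5603} = - \frac{19201775}{11760697}$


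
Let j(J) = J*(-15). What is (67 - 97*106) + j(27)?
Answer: -10620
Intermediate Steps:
j(J) = -15*J
(67 - 97*106) + j(27) = (67 - 97*106) - 15*27 = (67 - 10282) - 405 = -10215 - 405 = -10620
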